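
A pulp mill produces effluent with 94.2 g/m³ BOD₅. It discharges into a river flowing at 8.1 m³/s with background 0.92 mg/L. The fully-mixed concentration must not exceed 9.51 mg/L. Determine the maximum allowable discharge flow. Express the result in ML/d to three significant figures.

71.0 ML/d

Mass balance at complete mixing: C_std·(Q_w + Q_r) = Q_w·C_e + Q_r·C_b.
Rearranging, Q_w = Q_r·(C_std − C_b)/(C_e − C_std) = 8.1·(9.51 − 0.92) / (94.2 − 9.51) = 0.8216 m³/s.
= 70.98 ML/d.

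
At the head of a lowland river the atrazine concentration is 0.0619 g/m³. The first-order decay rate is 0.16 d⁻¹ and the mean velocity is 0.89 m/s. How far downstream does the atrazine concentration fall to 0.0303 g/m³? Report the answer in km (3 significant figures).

From C = C₀·e^(−kt), t = ln(C₀/C)/k = ln(0.0619/0.0303)/0.16 = 0.7144/0.16 = 4.465 d.
Distance = v·t = 0.89 m/s × 3.858e+05 s = 3.433e+05 m = 343.3 km.

343 km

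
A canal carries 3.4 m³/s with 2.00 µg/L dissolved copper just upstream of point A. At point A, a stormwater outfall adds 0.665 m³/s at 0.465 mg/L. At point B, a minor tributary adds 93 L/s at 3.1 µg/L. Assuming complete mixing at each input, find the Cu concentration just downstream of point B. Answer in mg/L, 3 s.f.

2.00 µg/L = 0.002 mg/L.
After input A: C = (3.4·0.002 + 0.665·0.465) / 4.065 = 0.07774 mg/L.
93 L/s = 0.093 m³/s.
3.1 µg/L = 0.0031 mg/L.
After input B: C = (4.065·0.07774 + 0.093·0.0031) / 4.158 = 0.07607 mg/L.

0.0761 mg/L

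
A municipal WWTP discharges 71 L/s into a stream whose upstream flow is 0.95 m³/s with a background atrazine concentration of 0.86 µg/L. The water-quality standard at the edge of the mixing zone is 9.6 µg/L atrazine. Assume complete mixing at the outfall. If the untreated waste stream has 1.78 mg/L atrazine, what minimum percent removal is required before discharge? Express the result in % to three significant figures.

92.9 %

71 L/s = 0.071 m³/s.
0.86 µg/L = 0.00086 mg/L.
9.6 µg/L = 0.0096 mg/L.
Mass balance: 0.0096·1.021 = 0.071·Cₑ + 0.95·0.00086.
Cₑ = (0.009802 − 0.000817) / 0.071 = 0.1265 mg/L.
Required removal = 1 − 0.1265/1.78 = 92.89 %.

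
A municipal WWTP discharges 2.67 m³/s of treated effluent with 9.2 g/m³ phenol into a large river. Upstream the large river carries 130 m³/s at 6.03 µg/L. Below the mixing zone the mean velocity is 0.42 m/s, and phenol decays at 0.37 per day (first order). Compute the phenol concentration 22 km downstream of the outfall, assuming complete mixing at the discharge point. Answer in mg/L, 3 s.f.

0.153 mg/L

6.03 µg/L = 0.00603 mg/L.
After complete mixing, C₀ = (2.67·9.2 + 130·0.00603) / 132.7 = 0.1911 mg/L.
Travel time t = 2.2e+04 m / 0.42 m/s = 5.238e+04 s = 0.6063 d.
C = 0.1911·exp(−0.37·0.6063) = 0.1911·0.7991 = 0.1527 mg/L.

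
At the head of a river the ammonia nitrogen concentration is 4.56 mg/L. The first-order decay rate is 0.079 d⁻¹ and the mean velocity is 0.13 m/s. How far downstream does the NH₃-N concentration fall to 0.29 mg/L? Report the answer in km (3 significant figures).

From C = C₀·e^(−kt), t = ln(C₀/C)/k = ln(4.56/0.29)/0.079 = 2.755/0.079 = 34.88 d.
Distance = v·t = 0.13 m/s × 3.013e+06 s = 3.917e+05 m = 391.7 km.

392 km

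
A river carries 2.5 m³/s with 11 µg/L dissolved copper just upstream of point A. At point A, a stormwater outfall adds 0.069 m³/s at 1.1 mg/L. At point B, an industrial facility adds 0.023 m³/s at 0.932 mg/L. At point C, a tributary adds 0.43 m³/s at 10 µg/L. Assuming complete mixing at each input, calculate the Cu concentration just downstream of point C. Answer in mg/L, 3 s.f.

0.0427 mg/L

11 µg/L = 0.011 mg/L.
After input A: C = (2.5·0.011 + 0.069·1.1) / 2.569 = 0.04025 mg/L.
After input B: C = (2.569·0.04025 + 0.023·0.932) / 2.592 = 0.04816 mg/L.
10 µg/L = 0.01 mg/L.
After input C: C = (2.592·0.04816 + 0.43·0.01) / 3.022 = 0.04273 mg/L.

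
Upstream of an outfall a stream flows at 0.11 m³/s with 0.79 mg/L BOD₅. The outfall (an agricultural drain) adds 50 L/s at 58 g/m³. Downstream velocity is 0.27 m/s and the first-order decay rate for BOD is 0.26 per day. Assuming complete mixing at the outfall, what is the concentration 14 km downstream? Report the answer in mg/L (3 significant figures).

50 L/s = 0.05 m³/s.
After complete mixing, C₀ = (0.05·58 + 0.11·0.79) / 0.16 = 18.67 mg/L.
Travel time t = 1.4e+04 m / 0.27 m/s = 5.185e+04 s = 0.6001 d.
C = 18.67·exp(−0.26·0.6001) = 18.67·0.8555 = 15.97 mg/L.

16.0 mg/L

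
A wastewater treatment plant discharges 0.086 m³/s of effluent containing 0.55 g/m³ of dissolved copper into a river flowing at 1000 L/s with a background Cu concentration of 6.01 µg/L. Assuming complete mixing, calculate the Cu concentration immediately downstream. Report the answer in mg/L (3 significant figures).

1000 L/s = 1 m³/s.
6.01 µg/L = 0.00601 mg/L.
Flow-weighted mixing gives C = (0.086·0.55 + 1·0.00601) / (0.086 + 1) = 0.05331/1.086 = 0.04909 mg/L.

0.0491 mg/L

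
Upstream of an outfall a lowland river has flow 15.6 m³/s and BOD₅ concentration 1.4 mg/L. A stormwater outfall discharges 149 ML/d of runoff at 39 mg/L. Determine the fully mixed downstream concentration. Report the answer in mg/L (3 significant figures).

149 ML/d = 1.725 m³/s.
Conservation of mass across the mixing zone: C = (1.725·39 + 15.6·1.4) / (1.725 + 15.6) = 89.1/17.32 = 5.143 mg/L.

5.14 mg/L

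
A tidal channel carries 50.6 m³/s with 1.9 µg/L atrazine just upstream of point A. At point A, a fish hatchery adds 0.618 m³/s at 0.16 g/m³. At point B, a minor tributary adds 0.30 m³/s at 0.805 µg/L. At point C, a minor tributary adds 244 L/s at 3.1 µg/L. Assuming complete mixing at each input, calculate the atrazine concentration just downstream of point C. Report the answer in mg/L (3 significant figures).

1.9 µg/L = 0.0019 mg/L.
After input A: C = (50.6·0.0019 + 0.618·0.16) / 51.22 = 0.003808 mg/L.
0.805 µg/L = 0.000805 mg/L.
After input B: C = (51.22·0.003808 + 0.3·0.000805) / 51.52 = 0.00379 mg/L.
244 L/s = 0.244 m³/s.
3.1 µg/L = 0.0031 mg/L.
After input C: C = (51.52·0.00379 + 0.244·0.0031) / 51.76 = 0.003787 mg/L.

0.00379 mg/L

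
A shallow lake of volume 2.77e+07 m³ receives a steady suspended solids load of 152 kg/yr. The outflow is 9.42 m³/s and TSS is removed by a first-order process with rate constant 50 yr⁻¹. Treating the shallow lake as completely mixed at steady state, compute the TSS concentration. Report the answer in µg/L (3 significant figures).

0.0904 µg/L

Outflow Q = 9.42 m³/s × 3.156e+07 s/yr = 2.973e+08 m³/yr.
Steady-state CSTR mass balance: W = Q·C + k·V·C, so C = W/(Q + kV).
Q + kV = 2.973e+08 + 50·2.77e+07 = 1.682e+09 m³/yr.
C = 152/1.682e+09 = 9.035e-08 kg/m³ = 9.035e-05 mg/L = 0.09035 µg/L.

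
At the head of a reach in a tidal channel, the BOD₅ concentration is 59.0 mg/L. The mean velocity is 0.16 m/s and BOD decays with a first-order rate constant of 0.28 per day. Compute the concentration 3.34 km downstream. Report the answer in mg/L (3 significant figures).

55.1 mg/L

Travel time t = 3.34 km / 0.16 m/s = 3340/0.16 = 2.088e+04 s = 0.2416 d.
First-order decay: C = 59.0·exp(−0.28·0.2416) = 59.0·0.9346 = 55.14 mg/L.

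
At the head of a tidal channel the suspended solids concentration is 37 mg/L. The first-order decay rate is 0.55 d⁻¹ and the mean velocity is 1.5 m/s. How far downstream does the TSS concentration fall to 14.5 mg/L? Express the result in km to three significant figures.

From C = C₀·e^(−kt), t = ln(C₀/C)/k = ln(37/14.5)/0.55 = 0.9368/0.55 = 1.703 d.
Distance = v·t = 1.5 m/s × 1.472e+05 s = 2.207e+05 m = 220.7 km.

221 km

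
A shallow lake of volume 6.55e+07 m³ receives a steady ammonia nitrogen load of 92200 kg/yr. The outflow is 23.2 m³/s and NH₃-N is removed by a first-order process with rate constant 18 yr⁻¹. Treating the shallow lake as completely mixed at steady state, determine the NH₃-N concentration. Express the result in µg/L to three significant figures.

48.2 µg/L

Outflow Q = 23.2 m³/s × 3.156e+07 s/yr = 7.321e+08 m³/yr.
Steady-state CSTR mass balance: W = Q·C + k·V·C, so C = W/(Q + kV).
Q + kV = 7.321e+08 + 18·6.55e+07 = 1.911e+09 m³/yr.
C = 92200/1.911e+09 = 4.824e-05 kg/m³ = 0.04824 mg/L = 48.24 µg/L.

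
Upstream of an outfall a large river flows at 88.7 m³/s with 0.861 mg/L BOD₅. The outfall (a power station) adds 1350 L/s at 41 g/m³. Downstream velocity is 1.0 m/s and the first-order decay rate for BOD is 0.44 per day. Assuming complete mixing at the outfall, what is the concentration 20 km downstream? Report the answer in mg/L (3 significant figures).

1.32 mg/L

1350 L/s = 1.35 m³/s.
After complete mixing, C₀ = (1.35·41 + 88.7·0.861) / 90.05 = 1.463 mg/L.
Travel time t = 2e+04 m / 1.0 m/s = 2e+04 s = 0.2315 d.
C = 1.463·exp(−0.44·0.2315) = 1.463·0.9032 = 1.321 mg/L.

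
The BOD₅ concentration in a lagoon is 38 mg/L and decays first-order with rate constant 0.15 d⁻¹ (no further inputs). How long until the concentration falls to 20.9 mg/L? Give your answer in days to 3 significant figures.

t = ln(C₀/C)/k = ln(38/20.9)/0.15 = 0.5978/0.15 = 3.986 d.

3.99 d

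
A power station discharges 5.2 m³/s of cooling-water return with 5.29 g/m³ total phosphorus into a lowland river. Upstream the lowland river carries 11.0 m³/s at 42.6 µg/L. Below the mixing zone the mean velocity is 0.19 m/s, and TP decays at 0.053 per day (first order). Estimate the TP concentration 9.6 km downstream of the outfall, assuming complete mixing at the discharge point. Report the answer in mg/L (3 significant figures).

42.6 µg/L = 0.0426 mg/L.
After complete mixing, C₀ = (5.2·5.29 + 11·0.0426) / 16.2 = 1.727 mg/L.
Travel time t = 9600 m / 0.19 m/s = 5.053e+04 s = 0.5848 d.
C = 1.727·exp(−0.053·0.5848) = 1.727·0.9695 = 1.674 mg/L.

1.67 mg/L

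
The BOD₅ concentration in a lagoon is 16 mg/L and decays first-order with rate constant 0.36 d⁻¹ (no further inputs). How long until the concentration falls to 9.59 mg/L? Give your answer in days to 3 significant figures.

1.42 d

t = ln(C₀/C)/k = ln(16/9.59)/0.36 = 0.5119/0.36 = 1.422 d.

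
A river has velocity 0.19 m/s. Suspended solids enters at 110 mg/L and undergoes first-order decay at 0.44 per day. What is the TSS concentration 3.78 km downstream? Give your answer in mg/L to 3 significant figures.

Travel time t = 3.78 km / 0.19 m/s = 3780/0.19 = 1.989e+04 s = 0.2303 d.
First-order decay: C = 110·exp(−0.44·0.2303) = 110·0.9036 = 99.4 mg/L.

99.4 mg/L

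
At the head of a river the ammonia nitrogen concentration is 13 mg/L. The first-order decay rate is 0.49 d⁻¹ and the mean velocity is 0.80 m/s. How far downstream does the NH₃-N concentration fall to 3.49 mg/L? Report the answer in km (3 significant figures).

From C = C₀·e^(−kt), t = ln(C₀/C)/k = ln(13/3.49)/0.49 = 1.315/0.49 = 2.684 d.
Distance = v·t = 0.80 m/s × 2.319e+05 s = 1.855e+05 m = 185.5 km.

186 km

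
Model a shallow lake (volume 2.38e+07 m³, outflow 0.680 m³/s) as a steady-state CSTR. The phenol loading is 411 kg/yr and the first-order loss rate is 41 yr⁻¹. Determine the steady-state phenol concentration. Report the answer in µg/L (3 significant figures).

0.412 µg/L

Outflow Q = 0.680 m³/s × 3.156e+07 s/yr = 2.146e+07 m³/yr.
Steady-state CSTR mass balance: W = Q·C + k·V·C, so C = W/(Q + kV).
Q + kV = 2.146e+07 + 41·2.38e+07 = 9.973e+08 m³/yr.
C = 411/9.973e+08 = 4.121e-07 kg/m³ = 0.0004121 mg/L = 0.4121 µg/L.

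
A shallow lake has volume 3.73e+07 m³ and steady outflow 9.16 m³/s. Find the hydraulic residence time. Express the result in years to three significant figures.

0.129 yr

Q = 9.16 m³/s × 3.156e+07 s/yr = 2.891e+08 m³/yr.
Hydraulic residence time τ = V/Q = 3.73e+07/2.891e+08 = 0.129 yr.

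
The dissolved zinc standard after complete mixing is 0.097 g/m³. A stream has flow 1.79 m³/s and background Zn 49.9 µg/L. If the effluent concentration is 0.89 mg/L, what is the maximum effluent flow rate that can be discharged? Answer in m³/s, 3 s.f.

49.9 µg/L = 0.0499 mg/L.
Mass balance at complete mixing: C_std·(Q_w + Q_r) = Q_w·C_e + Q_r·C_b.
Rearranging, Q_w = Q_r·(C_std − C_b)/(C_e − C_std) = 1.79·(0.097 − 0.0499) / (0.89 − 0.097) = 0.1063 m³/s.

0.106 m³/s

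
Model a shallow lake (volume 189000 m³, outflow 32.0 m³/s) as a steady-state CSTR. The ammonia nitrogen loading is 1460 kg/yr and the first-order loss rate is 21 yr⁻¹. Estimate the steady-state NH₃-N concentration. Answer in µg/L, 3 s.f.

Outflow Q = 32.0 m³/s × 3.156e+07 s/yr = 1.01e+09 m³/yr.
Steady-state CSTR mass balance: W = Q·C + k·V·C, so C = W/(Q + kV).
Q + kV = 1.01e+09 + 21·189000 = 1.014e+09 m³/yr.
C = 1460/1.014e+09 = 1.44e-06 kg/m³ = 0.00144 mg/L = 1.44 µg/L.

1.44 µg/L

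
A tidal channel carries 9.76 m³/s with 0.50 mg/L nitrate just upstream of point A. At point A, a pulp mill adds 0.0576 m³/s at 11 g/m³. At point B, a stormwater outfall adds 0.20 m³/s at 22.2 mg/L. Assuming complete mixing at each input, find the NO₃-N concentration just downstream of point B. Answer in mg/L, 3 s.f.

0.994 mg/L

After input A: C = (9.76·0.5 + 0.0576·11) / 9.818 = 0.5616 mg/L.
After input B: C = (9.818·0.5616 + 0.2·22.2) / 10.02 = 0.9936 mg/L.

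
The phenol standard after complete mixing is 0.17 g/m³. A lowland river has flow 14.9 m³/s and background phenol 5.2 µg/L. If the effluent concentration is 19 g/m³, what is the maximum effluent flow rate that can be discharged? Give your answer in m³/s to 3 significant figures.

0.130 m³/s

5.2 µg/L = 0.0052 mg/L.
Mass balance at complete mixing: C_std·(Q_w + Q_r) = Q_w·C_e + Q_r·C_b.
Rearranging, Q_w = Q_r·(C_std − C_b)/(C_e − C_std) = 14.9·(0.17 − 0.0052) / (19 − 0.17) = 0.1304 m³/s.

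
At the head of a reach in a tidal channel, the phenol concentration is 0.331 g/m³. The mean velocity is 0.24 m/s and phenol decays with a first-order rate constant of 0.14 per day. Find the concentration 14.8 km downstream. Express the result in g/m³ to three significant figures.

Travel time t = 14.8 km / 0.24 m/s = 1.48e+04/0.24 = 6.167e+04 s = 0.7137 d.
First-order decay: C = 0.331·exp(−0.14·0.7137) = 0.331·0.9049 = 0.2995 g/m³.

0.300 g/m³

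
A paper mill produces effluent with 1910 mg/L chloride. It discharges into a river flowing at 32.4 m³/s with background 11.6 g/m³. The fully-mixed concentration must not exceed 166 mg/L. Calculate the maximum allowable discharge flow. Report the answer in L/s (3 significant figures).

Mass balance at complete mixing: C_std·(Q_w + Q_r) = Q_w·C_e + Q_r·C_b.
Rearranging, Q_w = Q_r·(C_std − C_b)/(C_e − C_std) = 32.4·(166 − 11.6) / (1910 − 166) = 2.868 m³/s.
= 2868 L/s.

2870 L/s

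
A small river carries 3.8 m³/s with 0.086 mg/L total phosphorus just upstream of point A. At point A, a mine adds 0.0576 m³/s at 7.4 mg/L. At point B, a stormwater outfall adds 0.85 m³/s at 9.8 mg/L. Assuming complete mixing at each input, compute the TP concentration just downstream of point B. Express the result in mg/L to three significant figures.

1.93 mg/L

After input A: C = (3.8·0.086 + 0.0576·7.4) / 3.858 = 0.1952 mg/L.
After input B: C = (3.858·0.1952 + 0.85·9.8) / 4.708 = 1.929 mg/L.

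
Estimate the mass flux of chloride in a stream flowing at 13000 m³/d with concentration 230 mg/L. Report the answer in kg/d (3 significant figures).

13000 m³/d = 0.1505 m³/s.
Mass flux = Q·C = 0.1505 m³/s × 230 g/m³ = 34.61 g/s.
= 34.61 g/s × 86.4 = 2990 kg/d.

2990 kg/d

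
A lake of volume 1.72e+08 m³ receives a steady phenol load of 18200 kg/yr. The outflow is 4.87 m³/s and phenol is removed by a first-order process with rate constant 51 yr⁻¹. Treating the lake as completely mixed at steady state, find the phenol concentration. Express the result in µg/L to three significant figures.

2.04 µg/L

Outflow Q = 4.87 m³/s × 3.156e+07 s/yr = 1.537e+08 m³/yr.
Steady-state CSTR mass balance: W = Q·C + k·V·C, so C = W/(Q + kV).
Q + kV = 1.537e+08 + 51·1.72e+08 = 8.926e+09 m³/yr.
C = 18200/8.926e+09 = 2.039e-06 kg/m³ = 0.002039 mg/L = 2.039 µg/L.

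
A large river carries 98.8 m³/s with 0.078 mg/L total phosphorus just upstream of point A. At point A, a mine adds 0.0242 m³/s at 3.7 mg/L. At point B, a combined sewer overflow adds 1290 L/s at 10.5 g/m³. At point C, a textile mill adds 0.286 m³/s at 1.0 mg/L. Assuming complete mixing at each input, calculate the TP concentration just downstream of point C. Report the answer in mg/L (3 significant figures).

After input A: C = (98.8·0.078 + 0.0242·3.7) / 98.82 = 0.07889 mg/L.
1290 L/s = 1.29 m³/s.
After input B: C = (98.82·0.07889 + 1.29·10.5) / 100.1 = 0.2132 mg/L.
After input C: C = (100.1·0.2132 + 0.286·1) / 100.4 = 0.2154 mg/L.

0.215 mg/L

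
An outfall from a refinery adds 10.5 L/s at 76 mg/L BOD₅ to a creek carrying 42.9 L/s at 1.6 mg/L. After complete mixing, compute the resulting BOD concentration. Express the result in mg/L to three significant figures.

16.2 mg/L

10.5 L/s = 0.0105 m³/s.
42.9 L/s = 0.0429 m³/s.
Conservation of mass across the mixing zone: C = (0.0105·76 + 0.0429·1.6) / (0.0105 + 0.0429) = 0.8666/0.0534 = 16.23 mg/L.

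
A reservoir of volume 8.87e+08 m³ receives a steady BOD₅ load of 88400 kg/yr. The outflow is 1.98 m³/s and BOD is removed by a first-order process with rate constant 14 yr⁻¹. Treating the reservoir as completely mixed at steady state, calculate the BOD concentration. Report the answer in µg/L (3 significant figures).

Outflow Q = 1.98 m³/s × 3.156e+07 s/yr = 6.248e+07 m³/yr.
Steady-state CSTR mass balance: W = Q·C + k·V·C, so C = W/(Q + kV).
Q + kV = 6.248e+07 + 14·8.87e+08 = 1.248e+10 m³/yr.
C = 88400/1.248e+10 = 7.083e-06 kg/m³ = 0.007083 mg/L = 7.083 µg/L.

7.08 µg/L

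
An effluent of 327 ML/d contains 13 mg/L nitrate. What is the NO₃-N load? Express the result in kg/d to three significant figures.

4250 kg/d

327 ML/d = 3.785 m³/s.
Mass flux = Q·C = 3.785 m³/s × 13 g/m³ = 49.2 g/s.
= 49.2 g/s × 86.4 = 4251 kg/d.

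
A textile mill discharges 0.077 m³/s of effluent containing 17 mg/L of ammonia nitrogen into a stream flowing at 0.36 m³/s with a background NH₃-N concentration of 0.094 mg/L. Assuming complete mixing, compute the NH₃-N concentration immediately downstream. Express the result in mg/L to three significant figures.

3.07 mg/L

By mass balance at complete mixing, C = (0.077·17 + 0.36·0.094) / (0.077 + 0.36) = 1.343/0.437 = 3.073 mg/L.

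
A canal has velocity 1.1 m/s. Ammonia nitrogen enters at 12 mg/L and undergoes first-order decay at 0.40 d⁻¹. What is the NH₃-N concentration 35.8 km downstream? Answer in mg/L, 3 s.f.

10.3 mg/L

Travel time t = 35.8 km / 1.1 m/s = 3.58e+04/1.1 = 3.255e+04 s = 0.3767 d.
First-order decay: C = 12·exp(−0.40·0.3767) = 12·0.8601 = 10.32 mg/L.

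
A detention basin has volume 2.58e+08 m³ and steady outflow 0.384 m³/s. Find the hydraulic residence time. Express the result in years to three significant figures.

Q = 0.384 m³/s × 3.156e+07 s/yr = 1.212e+07 m³/yr.
Hydraulic residence time τ = V/Q = 2.58e+08/1.212e+07 = 21.29 yr.

21.3 yr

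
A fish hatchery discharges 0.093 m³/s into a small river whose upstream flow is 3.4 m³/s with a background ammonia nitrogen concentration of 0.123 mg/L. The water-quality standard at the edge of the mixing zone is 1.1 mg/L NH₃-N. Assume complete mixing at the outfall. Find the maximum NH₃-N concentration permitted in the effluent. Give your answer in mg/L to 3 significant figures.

36.8 mg/L

Mass balance: 1.1·3.493 = 0.093·Cₑ + 3.4·0.123.
Cₑ = (3.842 − 0.4182) / 0.093 = 36.82 mg/L.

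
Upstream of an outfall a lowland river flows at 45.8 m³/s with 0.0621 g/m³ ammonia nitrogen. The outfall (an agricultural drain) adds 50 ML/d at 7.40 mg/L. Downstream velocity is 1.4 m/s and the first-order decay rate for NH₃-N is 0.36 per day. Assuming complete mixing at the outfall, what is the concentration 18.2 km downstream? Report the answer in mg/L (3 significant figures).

0.146 mg/L

50 ML/d = 0.5787 m³/s.
After complete mixing, C₀ = (0.5787·7.4 + 45.8·0.0621) / 46.38 = 0.1537 mg/L.
Travel time t = 1.82e+04 m / 1.4 m/s = 1.3e+04 s = 0.1505 d.
C = 0.1537·exp(−0.36·0.1505) = 0.1537·0.9473 = 0.1456 mg/L.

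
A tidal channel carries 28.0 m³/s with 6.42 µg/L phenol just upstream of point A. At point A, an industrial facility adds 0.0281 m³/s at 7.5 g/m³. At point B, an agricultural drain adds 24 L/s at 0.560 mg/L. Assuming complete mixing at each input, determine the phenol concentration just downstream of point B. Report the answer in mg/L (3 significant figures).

6.42 µg/L = 0.00642 mg/L.
After input A: C = (28·0.00642 + 0.0281·7.5) / 28.03 = 0.01393 mg/L.
24 L/s = 0.024 m³/s.
After input B: C = (28.03·0.01393 + 0.024·0.56) / 28.05 = 0.0144 mg/L.

0.0144 mg/L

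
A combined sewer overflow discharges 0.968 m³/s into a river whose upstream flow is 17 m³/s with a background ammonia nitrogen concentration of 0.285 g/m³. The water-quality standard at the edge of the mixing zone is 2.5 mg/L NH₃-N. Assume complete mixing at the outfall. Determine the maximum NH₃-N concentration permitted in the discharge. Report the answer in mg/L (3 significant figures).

41.4 mg/L

Mass balance: 2.5·17.97 = 0.968·Cₑ + 17·0.285.
Cₑ = (44.92 − 4.845) / 0.968 = 41.4 mg/L.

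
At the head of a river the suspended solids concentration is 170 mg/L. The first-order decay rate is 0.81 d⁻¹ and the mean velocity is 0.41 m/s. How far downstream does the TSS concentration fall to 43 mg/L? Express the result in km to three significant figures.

From C = C₀·e^(−kt), t = ln(C₀/C)/k = ln(170/43)/0.81 = 1.375/0.81 = 1.697 d.
Distance = v·t = 0.41 m/s × 1.466e+05 s = 6.012e+04 m = 60.12 km.

60.1 km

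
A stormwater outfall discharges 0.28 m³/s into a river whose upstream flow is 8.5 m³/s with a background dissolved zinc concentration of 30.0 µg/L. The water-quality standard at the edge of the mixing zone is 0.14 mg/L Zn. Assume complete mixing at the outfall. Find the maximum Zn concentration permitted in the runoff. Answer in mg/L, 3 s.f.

3.48 mg/L

30.0 µg/L = 0.03 mg/L.
Mass balance: 0.14·8.78 = 0.28·Cₑ + 8.5·0.03.
Cₑ = (1.229 − 0.255) / 0.28 = 3.479 mg/L.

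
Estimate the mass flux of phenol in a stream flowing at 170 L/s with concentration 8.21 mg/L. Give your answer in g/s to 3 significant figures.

1.40 g/s

170 L/s = 0.17 m³/s.
Mass flux = Q·C = 0.17 m³/s × 8.21 g/m³ = 1.396 g/s.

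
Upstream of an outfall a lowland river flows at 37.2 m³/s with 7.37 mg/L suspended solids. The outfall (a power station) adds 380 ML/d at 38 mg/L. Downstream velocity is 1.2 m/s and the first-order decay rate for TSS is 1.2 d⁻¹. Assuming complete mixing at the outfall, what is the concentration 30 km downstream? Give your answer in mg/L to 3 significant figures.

7.50 mg/L

380 ML/d = 4.398 m³/s.
After complete mixing, C₀ = (4.398·38 + 37.2·7.37) / 41.6 = 10.61 mg/L.
Travel time t = 3e+04 m / 1.2 m/s = 2.5e+04 s = 0.2894 d.
C = 10.61·exp(−1.2·0.2894) = 10.61·0.7066 = 7.496 mg/L.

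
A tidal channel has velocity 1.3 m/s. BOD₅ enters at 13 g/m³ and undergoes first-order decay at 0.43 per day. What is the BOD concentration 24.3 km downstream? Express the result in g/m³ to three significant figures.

11.8 g/m³

Travel time t = 24.3 km / 1.3 m/s = 2.43e+04/1.3 = 1.869e+04 s = 0.2163 d.
First-order decay: C = 13·exp(−0.43·0.2163) = 13·0.9112 = 11.85 g/m³.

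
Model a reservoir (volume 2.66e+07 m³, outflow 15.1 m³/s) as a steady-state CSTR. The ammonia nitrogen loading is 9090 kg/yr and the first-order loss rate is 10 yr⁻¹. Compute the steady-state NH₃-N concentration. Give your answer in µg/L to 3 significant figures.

12.2 µg/L

Outflow Q = 15.1 m³/s × 3.156e+07 s/yr = 4.765e+08 m³/yr.
Steady-state CSTR mass balance: W = Q·C + k·V·C, so C = W/(Q + kV).
Q + kV = 4.765e+08 + 10·2.66e+07 = 7.425e+08 m³/yr.
C = 9090/7.425e+08 = 1.224e-05 kg/m³ = 0.01224 mg/L = 12.24 µg/L.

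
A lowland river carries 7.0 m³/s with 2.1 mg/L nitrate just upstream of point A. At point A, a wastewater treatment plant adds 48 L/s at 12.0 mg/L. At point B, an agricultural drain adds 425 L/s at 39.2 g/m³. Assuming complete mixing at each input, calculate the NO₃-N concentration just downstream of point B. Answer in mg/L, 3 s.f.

4.27 mg/L

48 L/s = 0.048 m³/s.
After input A: C = (7·2.1 + 0.048·12) / 7.048 = 2.167 mg/L.
425 L/s = 0.425 m³/s.
After input B: C = (7.048·2.167 + 0.425·39.2) / 7.473 = 4.274 mg/L.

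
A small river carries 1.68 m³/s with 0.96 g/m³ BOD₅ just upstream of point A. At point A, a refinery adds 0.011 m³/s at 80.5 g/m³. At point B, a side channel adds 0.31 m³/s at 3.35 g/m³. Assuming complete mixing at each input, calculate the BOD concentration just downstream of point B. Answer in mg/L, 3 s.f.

1.77 mg/L

After input A: C = (1.68·0.96 + 0.011·80.5) / 1.691 = 1.477 mg/L.
After input B: C = (1.691·1.477 + 0.31·3.35) / 2.001 = 1.768 mg/L.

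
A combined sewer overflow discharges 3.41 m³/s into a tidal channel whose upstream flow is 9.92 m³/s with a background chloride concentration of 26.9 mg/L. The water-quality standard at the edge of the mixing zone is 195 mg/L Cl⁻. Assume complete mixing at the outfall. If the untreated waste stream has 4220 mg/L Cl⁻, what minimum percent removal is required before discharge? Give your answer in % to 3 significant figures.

Mass balance: 195·13.33 = 3.41·Cₑ + 9.92·26.9.
Cₑ = (2599 − 266.8) / 3.41 = 684 mg/L.
Required removal = 1 − 684/4220 = 83.79 %.

83.8 %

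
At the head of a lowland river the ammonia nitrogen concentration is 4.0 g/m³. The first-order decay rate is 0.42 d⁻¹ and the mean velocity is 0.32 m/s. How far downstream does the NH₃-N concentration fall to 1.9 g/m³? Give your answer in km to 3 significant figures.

49.0 km

From C = C₀·e^(−kt), t = ln(C₀/C)/k = ln(4.0/1.9)/0.42 = 0.7444/0.42 = 1.772 d.
Distance = v·t = 0.32 m/s × 1.531e+05 s = 4.901e+04 m = 49.01 km.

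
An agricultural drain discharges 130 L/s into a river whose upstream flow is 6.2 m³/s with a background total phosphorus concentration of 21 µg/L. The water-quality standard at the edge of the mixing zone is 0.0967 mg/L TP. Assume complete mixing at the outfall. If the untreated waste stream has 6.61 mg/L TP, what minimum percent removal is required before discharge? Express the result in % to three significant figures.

130 L/s = 0.13 m³/s.
21 µg/L = 0.021 mg/L.
Mass balance: 0.0967·6.33 = 0.13·Cₑ + 6.2·0.021.
Cₑ = (0.6121 − 0.1302) / 0.13 = 3.707 mg/L.
Required removal = 1 − 3.707/6.61 = 43.92 %.

43.9 %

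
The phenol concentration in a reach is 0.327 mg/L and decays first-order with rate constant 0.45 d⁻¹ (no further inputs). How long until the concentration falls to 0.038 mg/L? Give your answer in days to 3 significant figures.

t = ln(C₀/C)/k = ln(0.327/0.038)/0.45 = 2.152/0.45 = 4.783 d.

4.78 d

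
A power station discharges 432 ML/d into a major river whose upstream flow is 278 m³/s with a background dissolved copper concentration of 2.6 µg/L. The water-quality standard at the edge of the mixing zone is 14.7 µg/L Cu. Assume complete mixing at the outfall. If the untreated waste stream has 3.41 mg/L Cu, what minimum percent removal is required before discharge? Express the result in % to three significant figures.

432 ML/d = 5 m³/s.
2.6 µg/L = 0.0026 mg/L.
14.7 µg/L = 0.0147 mg/L.
Mass balance: 0.0147·283 = 5·Cₑ + 278·0.0026.
Cₑ = (4.16 − 0.7228) / 5 = 0.6875 mg/L.
Required removal = 1 − 0.6875/3.41 = 79.84 %.

79.8 %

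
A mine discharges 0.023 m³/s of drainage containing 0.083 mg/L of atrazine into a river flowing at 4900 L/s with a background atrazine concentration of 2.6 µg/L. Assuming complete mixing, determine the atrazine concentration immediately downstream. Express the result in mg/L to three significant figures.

4900 L/s = 4.9 m³/s.
2.6 µg/L = 0.0026 mg/L.
Conservation of mass across the mixing zone: C = (0.023·0.083 + 4.9·0.0026) / (0.023 + 4.9) = 0.01465/4.923 = 0.002976 mg/L.

0.00298 mg/L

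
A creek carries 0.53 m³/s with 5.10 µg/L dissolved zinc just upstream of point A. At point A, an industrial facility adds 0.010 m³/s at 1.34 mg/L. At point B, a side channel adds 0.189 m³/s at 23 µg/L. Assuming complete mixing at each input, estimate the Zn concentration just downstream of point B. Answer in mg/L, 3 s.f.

5.10 µg/L = 0.0051 mg/L.
After input A: C = (0.53·0.0051 + 0.01·1.34) / 0.54 = 0.02982 mg/L.
23 µg/L = 0.023 mg/L.
After input B: C = (0.54·0.02982 + 0.189·0.023) / 0.729 = 0.02805 mg/L.

0.0281 mg/L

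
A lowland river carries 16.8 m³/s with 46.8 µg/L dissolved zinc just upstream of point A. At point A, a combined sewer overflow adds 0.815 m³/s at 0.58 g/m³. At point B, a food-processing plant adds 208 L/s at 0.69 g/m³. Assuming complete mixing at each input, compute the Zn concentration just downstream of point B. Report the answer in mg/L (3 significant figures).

0.0787 mg/L

46.8 µg/L = 0.0468 mg/L.
After input A: C = (16.8·0.0468 + 0.815·0.58) / 17.62 = 0.07147 mg/L.
208 L/s = 0.208 m³/s.
After input B: C = (17.62·0.07147 + 0.208·0.69) / 17.82 = 0.07869 mg/L.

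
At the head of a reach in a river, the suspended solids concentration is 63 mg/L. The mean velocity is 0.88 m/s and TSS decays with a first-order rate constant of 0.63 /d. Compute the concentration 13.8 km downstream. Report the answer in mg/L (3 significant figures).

56.2 mg/L

Travel time t = 13.8 km / 0.88 m/s = 1.38e+04/0.88 = 1.568e+04 s = 0.1815 d.
First-order decay: C = 63·exp(−0.63·0.1815) = 63·0.8919 = 56.19 mg/L.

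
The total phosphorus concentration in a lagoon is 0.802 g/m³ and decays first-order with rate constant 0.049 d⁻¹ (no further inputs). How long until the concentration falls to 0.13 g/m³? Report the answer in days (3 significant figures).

t = ln(C₀/C)/k = ln(0.802/0.13)/0.049 = 1.82/0.049 = 37.13 d.

37.1 d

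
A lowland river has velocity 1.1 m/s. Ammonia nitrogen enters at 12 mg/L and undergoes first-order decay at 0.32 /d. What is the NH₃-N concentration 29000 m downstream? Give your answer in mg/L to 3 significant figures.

10.9 mg/L

Travel time t = 29000 m / 1.1 m/s = 2.9e+04/1.1 = 2.636e+04 s = 0.3051 d.
First-order decay: C = 12·exp(−0.32·0.3051) = 12·0.907 = 10.88 mg/L.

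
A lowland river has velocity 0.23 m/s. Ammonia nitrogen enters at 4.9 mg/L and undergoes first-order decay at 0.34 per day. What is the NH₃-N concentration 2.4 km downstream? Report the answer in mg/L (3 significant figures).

Travel time t = 2.4 km / 0.23 m/s = 2400/0.23 = 1.043e+04 s = 0.1208 d.
First-order decay: C = 4.9·exp(−0.34·0.1208) = 4.9·0.9598 = 4.703 mg/L.

4.70 mg/L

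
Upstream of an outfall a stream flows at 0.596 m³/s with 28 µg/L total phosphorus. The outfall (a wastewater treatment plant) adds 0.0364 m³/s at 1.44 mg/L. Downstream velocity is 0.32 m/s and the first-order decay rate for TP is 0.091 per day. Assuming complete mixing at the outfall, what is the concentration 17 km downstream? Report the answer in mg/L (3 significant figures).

28 µg/L = 0.028 mg/L.
After complete mixing, C₀ = (0.0364·1.44 + 0.596·0.028) / 0.6324 = 0.1093 mg/L.
Travel time t = 1.7e+04 m / 0.32 m/s = 5.312e+04 s = 0.6149 d.
C = 0.1093·exp(−0.091·0.6149) = 0.1093·0.9456 = 0.1033 mg/L.

0.103 mg/L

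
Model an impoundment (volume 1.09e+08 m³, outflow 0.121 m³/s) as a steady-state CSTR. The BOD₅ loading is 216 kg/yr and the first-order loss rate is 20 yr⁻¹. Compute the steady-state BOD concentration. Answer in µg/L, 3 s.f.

0.0989 µg/L

Outflow Q = 0.121 m³/s × 3.156e+07 s/yr = 3.818e+06 m³/yr.
Steady-state CSTR mass balance: W = Q·C + k·V·C, so C = W/(Q + kV).
Q + kV = 3.818e+06 + 20·1.09e+08 = 2.184e+09 m³/yr.
C = 216/2.184e+09 = 9.891e-08 kg/m³ = 9.891e-05 mg/L = 0.09891 µg/L.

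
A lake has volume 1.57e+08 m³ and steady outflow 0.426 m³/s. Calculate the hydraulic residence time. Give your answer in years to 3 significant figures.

11.7 yr

Q = 0.426 m³/s × 3.156e+07 s/yr = 1.344e+07 m³/yr.
Hydraulic residence time τ = V/Q = 1.57e+08/1.344e+07 = 11.68 yr.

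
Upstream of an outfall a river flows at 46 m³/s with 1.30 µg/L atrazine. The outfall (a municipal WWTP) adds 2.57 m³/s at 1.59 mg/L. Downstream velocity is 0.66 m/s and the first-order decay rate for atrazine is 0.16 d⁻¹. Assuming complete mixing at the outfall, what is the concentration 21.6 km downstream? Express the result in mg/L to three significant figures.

0.0803 mg/L

1.30 µg/L = 0.0013 mg/L.
After complete mixing, C₀ = (2.57·1.59 + 46·0.0013) / 48.57 = 0.08536 mg/L.
Travel time t = 2.16e+04 m / 0.66 m/s = 3.273e+04 s = 0.3788 d.
C = 0.08536·exp(−0.16·0.3788) = 0.08536·0.9412 = 0.08034 mg/L.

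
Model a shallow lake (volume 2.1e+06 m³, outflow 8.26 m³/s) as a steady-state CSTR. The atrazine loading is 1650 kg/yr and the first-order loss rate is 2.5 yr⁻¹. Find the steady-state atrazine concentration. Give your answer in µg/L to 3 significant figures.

Outflow Q = 8.26 m³/s × 3.156e+07 s/yr = 2.607e+08 m³/yr.
Steady-state CSTR mass balance: W = Q·C + k·V·C, so C = W/(Q + kV).
Q + kV = 2.607e+08 + 2.5·2.1e+06 = 2.659e+08 m³/yr.
C = 1650/2.659e+08 = 6.205e-06 kg/m³ = 0.006205 mg/L = 6.205 µg/L.

6.20 µg/L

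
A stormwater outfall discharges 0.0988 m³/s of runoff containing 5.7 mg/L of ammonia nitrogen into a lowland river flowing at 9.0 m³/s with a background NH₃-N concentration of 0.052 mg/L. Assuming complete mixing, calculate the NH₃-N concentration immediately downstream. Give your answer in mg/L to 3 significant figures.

0.113 mg/L

By mass balance at complete mixing, C = (0.0988·5.7 + 9·0.052) / (0.0988 + 9) = 1.031/9.099 = 0.1133 mg/L.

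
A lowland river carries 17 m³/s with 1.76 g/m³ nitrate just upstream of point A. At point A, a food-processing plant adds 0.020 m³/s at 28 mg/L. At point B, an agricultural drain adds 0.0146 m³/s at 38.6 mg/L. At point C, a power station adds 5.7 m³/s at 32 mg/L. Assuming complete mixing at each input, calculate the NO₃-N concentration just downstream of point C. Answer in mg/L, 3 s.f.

After input A: C = (17·1.76 + 0.02·28) / 17.02 = 1.791 mg/L.
After input B: C = (17.02·1.791 + 0.0146·38.6) / 17.03 = 1.822 mg/L.
After input C: C = (17.03·1.822 + 5.7·32) / 22.73 = 9.388 mg/L.

9.39 mg/L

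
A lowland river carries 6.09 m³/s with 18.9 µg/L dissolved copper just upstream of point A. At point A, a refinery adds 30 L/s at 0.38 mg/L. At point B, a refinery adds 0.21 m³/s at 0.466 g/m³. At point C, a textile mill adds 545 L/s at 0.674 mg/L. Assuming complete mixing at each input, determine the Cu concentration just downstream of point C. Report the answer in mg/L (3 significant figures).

0.0861 mg/L

18.9 µg/L = 0.0189 mg/L.
30 L/s = 0.03 m³/s.
After input A: C = (6.09·0.0189 + 0.03·0.38) / 6.12 = 0.02067 mg/L.
After input B: C = (6.12·0.02067 + 0.21·0.466) / 6.33 = 0.03544 mg/L.
545 L/s = 0.545 m³/s.
After input C: C = (6.33·0.03544 + 0.545·0.674) / 6.875 = 0.08606 mg/L.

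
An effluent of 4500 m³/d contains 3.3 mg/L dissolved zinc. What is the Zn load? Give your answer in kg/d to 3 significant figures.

4500 m³/d = 0.05208 m³/s.
Mass flux = Q·C = 0.05208 m³/s × 3.3 g/m³ = 0.1719 g/s.
= 0.1719 g/s × 86.4 = 14.85 kg/d.

14.8 kg/d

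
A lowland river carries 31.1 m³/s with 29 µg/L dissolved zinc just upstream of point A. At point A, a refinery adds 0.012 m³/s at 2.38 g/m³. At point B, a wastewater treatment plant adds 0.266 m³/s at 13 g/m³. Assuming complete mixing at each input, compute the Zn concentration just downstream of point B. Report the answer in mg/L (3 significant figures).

0.140 mg/L

29 µg/L = 0.029 mg/L.
After input A: C = (31.1·0.029 + 0.012·2.38) / 31.11 = 0.02991 mg/L.
After input B: C = (31.11·0.02991 + 0.266·13) / 31.38 = 0.1399 mg/L.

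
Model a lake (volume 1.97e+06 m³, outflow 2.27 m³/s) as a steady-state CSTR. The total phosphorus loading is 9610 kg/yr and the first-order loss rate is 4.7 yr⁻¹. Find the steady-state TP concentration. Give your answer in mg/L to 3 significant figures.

0.119 mg/L

Outflow Q = 2.27 m³/s × 3.156e+07 s/yr = 7.164e+07 m³/yr.
Steady-state CSTR mass balance: W = Q·C + k·V·C, so C = W/(Q + kV).
Q + kV = 7.164e+07 + 4.7·1.97e+06 = 8.089e+07 m³/yr.
C = 9610/8.089e+07 = 0.0001188 kg/m³ = 0.1188 mg/L.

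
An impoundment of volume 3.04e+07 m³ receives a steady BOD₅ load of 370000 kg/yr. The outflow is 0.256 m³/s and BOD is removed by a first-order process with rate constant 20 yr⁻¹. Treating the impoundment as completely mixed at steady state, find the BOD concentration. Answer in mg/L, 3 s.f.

Outflow Q = 0.256 m³/s × 3.156e+07 s/yr = 8.079e+06 m³/yr.
Steady-state CSTR mass balance: W = Q·C + k·V·C, so C = W/(Q + kV).
Q + kV = 8.079e+06 + 20·3.04e+07 = 6.161e+08 m³/yr.
C = 370000/6.161e+08 = 0.0006006 kg/m³ = 0.6006 mg/L.

0.601 mg/L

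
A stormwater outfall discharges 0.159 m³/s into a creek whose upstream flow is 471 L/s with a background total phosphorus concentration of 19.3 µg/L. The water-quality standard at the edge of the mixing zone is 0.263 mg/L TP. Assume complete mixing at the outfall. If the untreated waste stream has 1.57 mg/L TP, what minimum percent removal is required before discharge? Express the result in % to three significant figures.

37.3 %

471 L/s = 0.471 m³/s.
19.3 µg/L = 0.0193 mg/L.
Mass balance: 0.263·0.63 = 0.159·Cₑ + 0.471·0.0193.
Cₑ = (0.1657 − 0.00909) / 0.159 = 0.9849 mg/L.
Required removal = 1 − 0.9849/1.57 = 37.27 %.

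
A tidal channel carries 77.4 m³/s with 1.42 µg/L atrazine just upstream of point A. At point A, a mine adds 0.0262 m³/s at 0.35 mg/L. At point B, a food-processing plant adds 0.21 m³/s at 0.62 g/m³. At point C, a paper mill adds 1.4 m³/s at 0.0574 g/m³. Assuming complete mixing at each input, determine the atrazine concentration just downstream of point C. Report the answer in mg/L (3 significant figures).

0.00417 mg/L

1.42 µg/L = 0.00142 mg/L.
After input A: C = (77.4·0.00142 + 0.0262·0.35) / 77.43 = 0.001538 mg/L.
After input B: C = (77.43·0.001538 + 0.21·0.62) / 77.64 = 0.003211 mg/L.
After input C: C = (77.64·0.003211 + 1.4·0.0574) / 79.04 = 0.004171 mg/L.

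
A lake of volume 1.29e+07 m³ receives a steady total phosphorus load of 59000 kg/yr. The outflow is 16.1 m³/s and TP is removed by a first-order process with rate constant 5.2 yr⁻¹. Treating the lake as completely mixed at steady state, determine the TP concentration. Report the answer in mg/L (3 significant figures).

Outflow Q = 16.1 m³/s × 3.156e+07 s/yr = 5.081e+08 m³/yr.
Steady-state CSTR mass balance: W = Q·C + k·V·C, so C = W/(Q + kV).
Q + kV = 5.081e+08 + 5.2·1.29e+07 = 5.752e+08 m³/yr.
C = 59000/5.752e+08 = 0.0001026 kg/m³ = 0.1026 mg/L.

0.103 mg/L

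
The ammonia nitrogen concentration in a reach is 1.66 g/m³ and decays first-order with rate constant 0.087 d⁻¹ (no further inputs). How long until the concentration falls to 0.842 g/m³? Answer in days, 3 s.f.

7.80 d

t = ln(C₀/C)/k = ln(1.66/0.842)/0.087 = 0.6788/0.087 = 7.802 d.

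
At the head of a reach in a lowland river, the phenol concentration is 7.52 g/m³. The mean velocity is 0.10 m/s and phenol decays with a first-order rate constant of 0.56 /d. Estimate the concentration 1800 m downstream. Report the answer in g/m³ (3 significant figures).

Travel time t = 1800 m / 0.10 m/s = 1800/0.10 = 1.8e+04 s = 0.2083 d.
First-order decay: C = 7.52·exp(−0.56·0.2083) = 7.52·0.8899 = 6.692 g/m³.

6.69 g/m³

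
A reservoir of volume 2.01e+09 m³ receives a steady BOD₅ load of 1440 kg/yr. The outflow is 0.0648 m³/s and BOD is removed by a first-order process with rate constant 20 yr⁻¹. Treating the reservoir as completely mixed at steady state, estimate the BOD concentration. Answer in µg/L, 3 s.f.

Outflow Q = 0.0648 m³/s × 3.156e+07 s/yr = 2.045e+06 m³/yr.
Steady-state CSTR mass balance: W = Q·C + k·V·C, so C = W/(Q + kV).
Q + kV = 2.045e+06 + 20·2.01e+09 = 4.02e+10 m³/yr.
C = 1440/4.02e+10 = 3.582e-08 kg/m³ = 3.582e-05 mg/L = 0.03582 µg/L.

0.0358 µg/L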